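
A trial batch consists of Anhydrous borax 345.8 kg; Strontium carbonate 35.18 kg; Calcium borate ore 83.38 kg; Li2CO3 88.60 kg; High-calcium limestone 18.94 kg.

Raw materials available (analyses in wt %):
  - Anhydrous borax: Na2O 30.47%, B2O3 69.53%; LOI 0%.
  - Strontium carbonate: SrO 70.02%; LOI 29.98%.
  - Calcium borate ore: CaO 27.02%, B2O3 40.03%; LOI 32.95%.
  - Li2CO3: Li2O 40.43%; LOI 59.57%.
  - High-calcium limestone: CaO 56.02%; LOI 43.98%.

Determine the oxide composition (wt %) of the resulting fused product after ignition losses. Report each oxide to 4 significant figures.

Rounding to 4 significant digits extends to every in-between result as printed. The whole derivation runs at exact precision from first step to last — exactly one rounding lands on every reported figure. The derived quantities (ignition loss, glass mass, totals, the yield, the five compositions) are carried from the batch weights per 472.8 kg of glass at exact precision exactly as shown in question or answer.
What the batch supplies per oxide:
  CaO: 83.38·0.2702 + 18.94·0.5602 = 33.14 kg
  Li2O: 88.60·0.4043 = 35.82 kg
  Na2O: 345.8·0.3047 = 105.4 kg
  B2O3: 345.8·0.6953 + 83.38·0.4003 = 273.8 kg
  SrO: 35.18·0.7002 = 24.63 kg
LOI: 35.18·0.2998 + 83.38·0.3295 + 88.60·0.5957 + 18.94·0.4398 = 99.13 kg
Glass mass = batch − LOI = 571.9 − 99.13 = 472.8 kg (the oxide masses sum to this)
each oxide over glass, ×100, is wt %

Glass mass = 472.8 kg (batch 571.9 − LOI 99.13).
Composition: CaO 7.010%, Li2O 7.577%, Na2O 22.29%, B2O3 57.92%, SrO 5.210%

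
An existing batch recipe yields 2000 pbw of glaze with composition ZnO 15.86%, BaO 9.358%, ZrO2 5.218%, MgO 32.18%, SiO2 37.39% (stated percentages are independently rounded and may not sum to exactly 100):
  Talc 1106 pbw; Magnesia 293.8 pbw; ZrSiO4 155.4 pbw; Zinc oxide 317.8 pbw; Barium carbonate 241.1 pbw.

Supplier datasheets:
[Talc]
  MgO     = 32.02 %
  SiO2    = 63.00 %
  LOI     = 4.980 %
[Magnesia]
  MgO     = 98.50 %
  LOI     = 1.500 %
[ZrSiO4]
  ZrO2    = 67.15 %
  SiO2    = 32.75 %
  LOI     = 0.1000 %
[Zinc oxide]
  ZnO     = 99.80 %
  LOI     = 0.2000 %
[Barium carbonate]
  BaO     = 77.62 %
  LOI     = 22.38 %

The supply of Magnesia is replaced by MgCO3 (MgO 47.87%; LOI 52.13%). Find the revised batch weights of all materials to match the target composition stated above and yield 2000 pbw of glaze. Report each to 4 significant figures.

Each numeric step keeps full float precision from first step to last; in-progress results are displayed, rounded to four significant figures, across the worked steps. Each reported number is rounded only once; derived quantities are recomputed in exact precision (LOI, the five compositions, net glass mass, yield, the totals) starting from the weights per 2000 pbw of glass, as written in problem or answer.
Oxide-by-oxide targets in 2000 pbw glaze:
  ZnO: 15.86% × 2000 = 317.2 pbw
  BaO: 9.358% × 2000 = 187.2 pbw
  ZrO2: 5.218% × 2000 = 104.4 pbw
  MgO: 32.18% × 2000 = 643.6 pbw
  SiO2: 37.39% × 2000 = 747.8 pbw
Sums-versus-targets review applying the batch weights above, relative to the basis at hand (sums match the target masses once rounding is allowed for):
  ZnO: 317.8·0.9980 = 317.2 pbw (target 317.2 pbw)
  BaO: 241.1·0.7762 = 187.1 pbw (target 187.2 pbw)
  ZrO2: 155.4·0.6715 = 104.4 pbw (target 104.4 pbw)
  MgO: 1106·0.3202 + 604.5·0.4787 = 643.5 pbw (target 643.6 pbw)
  SiO2: 1106·0.6300 + 155.4·0.3275 = 747.7 pbw (target 747.8 pbw)
Glass-mass bookkeeping: batch total minus LOI = 2000 pbw (targets for the oxides total 2000 pbw; with the basis standing at 2000 pbw — gaps are rounding artifacts).
Batch grand total — Σ batch = 2425 pbw; ignition loss, Σ(batch × LOI) = 425.0 pbw; yield, glass over the total, = 82.47%.

Revised batch per 2000 pbw glaze:
  Talc: 1106 pbw
  MgCO3: 604.5 pbw
  ZrSiO4: 155.4 pbw
  Zinc oxide: 317.8 pbw
  Barium carbonate: 241.1 pbw
Total batch = 2425 pbw; LOI loss = 425.0 pbw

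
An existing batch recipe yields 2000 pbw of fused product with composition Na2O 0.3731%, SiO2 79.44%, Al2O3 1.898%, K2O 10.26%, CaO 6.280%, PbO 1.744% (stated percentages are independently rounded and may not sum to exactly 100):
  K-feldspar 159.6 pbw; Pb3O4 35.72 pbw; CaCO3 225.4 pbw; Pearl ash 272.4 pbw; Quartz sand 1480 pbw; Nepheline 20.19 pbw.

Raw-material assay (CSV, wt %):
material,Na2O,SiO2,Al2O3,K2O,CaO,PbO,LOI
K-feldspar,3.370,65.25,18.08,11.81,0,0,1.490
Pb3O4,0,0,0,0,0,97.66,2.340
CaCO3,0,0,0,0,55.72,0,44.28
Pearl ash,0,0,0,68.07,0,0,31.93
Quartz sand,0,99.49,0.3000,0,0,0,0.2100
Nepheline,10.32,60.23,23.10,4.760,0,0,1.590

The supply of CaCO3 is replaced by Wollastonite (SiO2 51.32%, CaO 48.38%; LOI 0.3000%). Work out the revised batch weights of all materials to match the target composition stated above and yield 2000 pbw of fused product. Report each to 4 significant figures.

All arithmetic carries full precision in every operation. Values along the way are printed rounded to four significant digits in the printout. Every reported figure sees exactly one rounding — all derived quantities are recomputed using the weight values on 2000 pbw of glass at full precision (totals, ignition loss, glass mass, yield, six oxide percentages) as they appear in the question or the answer.
Per-oxide target masses for 2000 pbw fused product:
  Na2O: 0.3731% × 2000 = 7.462 pbw
  SiO2: 79.44% × 2000 = 1589 pbw
  Al2O3: 1.898% × 2000 = 37.96 pbw
  K2O: 10.26% × 2000 = 205.2 pbw
  CaO: 6.280% × 2000 = 125.6 pbw
  PbO: 1.744% × 2000 = 34.88 pbw
Per-oxide balance check given the weights on record, on the stated basis (each sum matches its target mass exact up to rounding of places):
  Na2O: 163.5·0.03370 + 18.93·0.1032 = 7.464 pbw (target 7.462 pbw)
  SiO2: 163.5·0.6525 + 259.6·0.5132 + 1344·0.9949 + 18.93·0.6023 = 1588 pbw (target 1589 pbw)
  Al2O3: 163.5·0.1808 + 1344·0.003000 + 18.93·0.2310 = 37.97 pbw (target 37.96 pbw)
  K2O: 163.5·0.1181 + 271.8·0.6807 + 18.93·0.04760 = 205.2 pbw (target 205.2 pbw)
  CaO: 259.6·0.4838 = 125.6 pbw (target 125.6 pbw)
  PbO: 35.72·0.9766 = 34.88 pbw (target 34.88 pbw)
Mass balance on the glass: net batch after ignition = 2000 pbw (oxide target masses add up to 2000 pbw; with the basis standing at 2000 pbw — any gap is answer rounding).
Batch total: Σ batch = 2094 pbw; LOI loss = Σ batch·LOI = 93.96 pbw; yield: glass divided by total = 95.51%.

Revised batch per 2000 pbw fused product:
  K-feldspar: 163.5 pbw
  Pb3O4: 35.72 pbw
  Wollastonite: 259.6 pbw
  Pearl ash: 271.8 pbw
  Quartz sand: 1344 pbw
  Nepheline: 18.93 pbw
Total batch = 2094 pbw; LOI loss = 93.96 pbw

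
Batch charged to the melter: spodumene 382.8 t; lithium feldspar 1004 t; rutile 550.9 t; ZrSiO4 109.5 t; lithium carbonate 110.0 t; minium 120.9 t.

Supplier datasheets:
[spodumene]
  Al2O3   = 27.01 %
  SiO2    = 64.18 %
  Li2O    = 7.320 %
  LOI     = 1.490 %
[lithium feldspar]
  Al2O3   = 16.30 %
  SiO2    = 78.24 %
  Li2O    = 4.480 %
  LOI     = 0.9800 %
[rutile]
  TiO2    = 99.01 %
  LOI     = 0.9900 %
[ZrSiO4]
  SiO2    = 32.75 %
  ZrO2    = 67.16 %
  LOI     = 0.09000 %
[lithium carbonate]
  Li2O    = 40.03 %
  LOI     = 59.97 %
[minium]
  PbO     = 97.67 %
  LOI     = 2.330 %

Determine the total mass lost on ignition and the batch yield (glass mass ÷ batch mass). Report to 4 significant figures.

LOI loss = 89.88 t; glass = 2188 t; yield = 96.05%

Full precision is carried at each step — intermediates are shown, rounded to 4 significant figures, alongside each step. Each reported value undergoes a single rounding. Derived quantities, which include totals, the yield, net glass mass, ignition loss, six oxide percentages, are re-derived at exact precision, as written in question or answer, from the batch weights at 2188 t of glass.
Per-material ignition loss:
  spodumene: 382.8 × 0.01490 = 5.704 t
  lithium feldspar: 1004 × 0.009800 = 9.839 t
  rutile: 550.9 × 0.009900 = 5.454 t
  ZrSiO4: 109.5 × 9.000e-04 = 0.09855 t
  lithium carbonate: 110.0 × 0.5997 = 65.97 t
  minium: 120.9 × 0.02330 = 2.817 t
Total LOI = 89.88 t
Glass = batch − LOI = 2278 − 89.88 = 2188 t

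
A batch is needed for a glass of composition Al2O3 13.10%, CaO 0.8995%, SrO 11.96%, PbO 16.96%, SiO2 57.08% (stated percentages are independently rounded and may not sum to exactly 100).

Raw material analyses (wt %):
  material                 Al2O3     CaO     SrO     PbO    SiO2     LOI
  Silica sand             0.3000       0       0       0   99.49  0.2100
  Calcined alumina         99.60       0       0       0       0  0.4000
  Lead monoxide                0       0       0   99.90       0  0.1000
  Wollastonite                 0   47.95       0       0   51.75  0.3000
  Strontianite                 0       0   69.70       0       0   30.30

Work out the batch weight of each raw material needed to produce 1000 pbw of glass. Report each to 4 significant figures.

Batch per 1000 pbw glass:
  Silica sand: 564.0 pbw
  Calcined alumina: 129.8 pbw
  Lead monoxide: 169.8 pbw
  Wollastonite: 18.76 pbw
  Strontianite: 171.6 pbw
Total batch = 1054 pbw; LOI loss = 53.92 pbw; yield = 94.88%

Rounding to 4 significant digits extends to every in-between result as printed — every computation keeps exact precision through the solve; each reported figure is rounded exactly once — derived quantities are computed from the weighed amounts for 1000 pbw of glass in full precision (the five compositions, glass mass, totals, LOI, yield), as quoted within the problem or the answer.
Target masses of each oxide per 1000 pbw glass:
  Al2O3: 13.10% × 1000 = 131.0 pbw
  CaO: 0.8995% × 1000 = 8.995 pbw
  SrO: 11.96% × 1000 = 119.6 pbw
  PbO: 16.96% × 1000 = 169.6 pbw
  SiO2: 57.08% × 1000 = 570.8 pbw
A balance pass over the oxides, with the batch weights as given, for the quoted basis mass (each sum matches its target mass up to rounding of the answer):
  Al2O3: 564.0·0.003000 + 129.8·0.9960 = 131.0 pbw (target 131.0 pbw)
  CaO: 18.76·0.4795 = 8.995 pbw (target 8.995 pbw)
  SrO: 171.6·0.6970 = 119.6 pbw (target 119.6 pbw)
  PbO: 169.8·0.9990 = 169.6 pbw (target 169.6 pbw)
  SiO2: 564.0·0.9949 + 18.76·0.5175 = 570.8 pbw (target 570.8 pbw)
Glass mass check: batch total minus LOI = 1000 pbw (oxide target masses add up to 1000 pbw; the stated basis being 1000 pbw — gaps are rounding artifacts).
Batch total: Σ batch = 1054 pbw; ignition loss, Σ(batch × LOI) = 53.92 pbw; the yield ratio, glass ÷ batch: 94.88%.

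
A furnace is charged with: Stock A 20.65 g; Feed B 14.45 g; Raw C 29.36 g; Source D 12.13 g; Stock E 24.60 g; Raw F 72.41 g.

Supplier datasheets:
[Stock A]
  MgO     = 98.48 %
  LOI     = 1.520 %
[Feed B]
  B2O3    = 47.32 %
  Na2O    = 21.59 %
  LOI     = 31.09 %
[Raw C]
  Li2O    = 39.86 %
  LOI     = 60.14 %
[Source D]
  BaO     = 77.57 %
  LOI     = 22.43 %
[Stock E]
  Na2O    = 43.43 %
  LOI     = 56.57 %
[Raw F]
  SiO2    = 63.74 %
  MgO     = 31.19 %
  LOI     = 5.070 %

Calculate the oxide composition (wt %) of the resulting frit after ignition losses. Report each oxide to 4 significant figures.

Glass mass = 130.8 g (batch 173.6 − LOI 42.77).
Composition: SiO2 35.28%, Li2O 8.945%, BaO 7.192%, MgO 32.81%, B2O3 5.226%, Na2O 10.55%

Every computation keeps exact precision from start to finish — intermediates are shown, rounded to 4 significant digits, alongside each step. Each reported figure takes exactly one rounding. Derived quantities, which include net glass mass, the six compositions, the totals, ignition loss, the yield, are rebuilt at full precision, as they appear in the question or the answer, starting from the weights at 130.8 g of glass.
Delivered oxide masses:
  SiO2: 72.41·0.6374 = 46.15 g
  Li2O: 29.36·0.3986 = 11.70 g
  BaO: 12.13·0.7757 = 9.409 g
  MgO: 20.65·0.9848 + 72.41·0.3119 = 42.92 g
  B2O3: 14.45·0.4732 = 6.838 g
  Na2O: 14.45·0.2159 + 24.60·0.4343 = 13.80 g
LOI: 20.65·0.01520 + 14.45·0.3109 + 29.36·0.6014 + 12.13·0.2243 + 24.60·0.5657 + 72.41·0.05070 = 42.77 g
The glass mass, total less LOI, = 173.6 − 42.77 = 130.8 g (the oxide masses sum to this)
wt % = 100 × oxide mass / glass mass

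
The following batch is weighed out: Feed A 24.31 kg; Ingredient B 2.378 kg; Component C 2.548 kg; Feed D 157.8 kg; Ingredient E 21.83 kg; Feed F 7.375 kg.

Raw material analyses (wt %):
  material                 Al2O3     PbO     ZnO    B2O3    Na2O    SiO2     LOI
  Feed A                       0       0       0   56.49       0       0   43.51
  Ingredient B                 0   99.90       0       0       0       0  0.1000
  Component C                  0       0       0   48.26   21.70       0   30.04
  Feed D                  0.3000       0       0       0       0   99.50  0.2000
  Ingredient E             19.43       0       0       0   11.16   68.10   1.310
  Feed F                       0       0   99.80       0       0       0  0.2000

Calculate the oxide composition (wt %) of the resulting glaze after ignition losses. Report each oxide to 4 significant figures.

Glass mass = 204.3 kg (batch 216.2 − LOI 11.96).
Composition: Al2O3 2.308%, PbO 1.163%, ZnO 3.603%, B2O3 7.324%, Na2O 1.463%, SiO2 84.14%

Each numeric step holds exact precision in all steps; working values are printed, rounded to four significant figures, in the printout — each reported figure undergoes a single rounding; the derived quantities, which include LOI, glass mass, the six compositions, yield, totals, are carried in full precision, exactly as printed in the problem or the answer, using the weight values per 204.3 kg of glass.
Oxide masses out of the charge:
  Al2O3: 157.8·0.003000 + 21.83·0.1943 = 4.715 kg
  PbO: 2.378·0.9990 = 2.376 kg
  ZnO: 7.375·0.9980 = 7.360 kg
  B2O3: 24.31·0.5649 + 2.548·0.4826 = 14.96 kg
  Na2O: 2.548·0.2170 + 21.83·0.1116 = 2.989 kg
  SiO2: 157.8·0.9950 + 21.83·0.6810 = 171.9 kg
LOI: 24.31·0.4351 + 2.378·0.001000 + 2.548·0.3004 + 157.8·0.002000 + 21.83·0.01310 + 7.375·0.002000 = 11.96 kg
Net of LOI, the glass mass = 216.2 − 11.96 = 204.3 kg (equal to the oxide-mass sum)
percent share: oxide ÷ glass, ×100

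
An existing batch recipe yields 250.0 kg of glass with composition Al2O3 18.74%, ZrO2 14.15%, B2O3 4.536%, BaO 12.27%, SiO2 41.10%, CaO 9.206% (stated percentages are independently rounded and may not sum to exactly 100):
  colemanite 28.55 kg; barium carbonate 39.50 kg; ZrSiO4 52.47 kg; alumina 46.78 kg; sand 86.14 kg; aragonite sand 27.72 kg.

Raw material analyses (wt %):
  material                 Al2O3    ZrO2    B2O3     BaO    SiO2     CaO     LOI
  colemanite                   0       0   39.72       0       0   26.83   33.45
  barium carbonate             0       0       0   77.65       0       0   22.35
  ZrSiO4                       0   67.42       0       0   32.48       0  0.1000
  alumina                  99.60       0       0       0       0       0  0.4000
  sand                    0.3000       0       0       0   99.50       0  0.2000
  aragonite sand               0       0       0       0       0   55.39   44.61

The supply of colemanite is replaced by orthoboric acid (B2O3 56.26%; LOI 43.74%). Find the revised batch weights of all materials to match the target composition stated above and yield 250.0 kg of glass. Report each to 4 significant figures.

Revised batch per 250.0 kg glass:
  orthoboric acid: 20.16 kg
  barium carbonate: 39.50 kg
  ZrSiO4: 52.47 kg
  alumina: 46.78 kg
  sand: 86.14 kg
  aragonite sand: 41.55 kg
Total batch = 286.6 kg; LOI loss = 36.59 kg

The working math maintains full precision from start to finish. Working values are shown rounded to four significant figures alongside each step — every reported value receives exactly one rounding — derived quantities, including glass mass, six oxide percentages, the totals, LOI, the yield, are computed from the weighed amounts for 250.0 kg of glass in full float precision, as set out in question or answer.
Per-oxide target masses for 250.0 kg glass:
  Al2O3: 18.74% × 250.0 = 46.85 kg
  ZrO2: 14.15% × 250.0 = 35.38 kg
  B2O3: 4.536% × 250.0 = 11.34 kg
  BaO: 12.27% × 250.0 = 30.68 kg
  SiO2: 41.10% × 250.0 = 102.8 kg
  CaO: 9.206% × 250.0 = 23.02 kg
Oxide-by-oxide audit from the weights as reported, on the stated basis (target by target, the sums agree inside rounding margins):
  Al2O3: 46.78·0.9960 + 86.14·0.003000 = 46.85 kg (target 46.85 kg)
  ZrO2: 52.47·0.6742 = 35.38 kg (target 35.38 kg)
  B2O3: 20.16·0.5626 = 11.34 kg (target 11.34 kg)
  BaO: 39.50·0.7765 = 30.67 kg (target 30.68 kg)
  SiO2: 52.47·0.3248 + 86.14·0.9950 = 102.8 kg (target 102.8 kg)
  CaO: 41.55·0.5539 = 23.01 kg (target 23.02 kg)
Mass balance on the glass: total batch − LOI = 250.0 kg (summing oxide targets gives 250.0 kg; basis as stated: 250.0 kg — rounding explains the deltas).
Batch total: Σ batch = 286.6 kg; LOI removed, Σ of batch·LOI: 36.59 kg; yield = glass ÷ total batch = 87.23%.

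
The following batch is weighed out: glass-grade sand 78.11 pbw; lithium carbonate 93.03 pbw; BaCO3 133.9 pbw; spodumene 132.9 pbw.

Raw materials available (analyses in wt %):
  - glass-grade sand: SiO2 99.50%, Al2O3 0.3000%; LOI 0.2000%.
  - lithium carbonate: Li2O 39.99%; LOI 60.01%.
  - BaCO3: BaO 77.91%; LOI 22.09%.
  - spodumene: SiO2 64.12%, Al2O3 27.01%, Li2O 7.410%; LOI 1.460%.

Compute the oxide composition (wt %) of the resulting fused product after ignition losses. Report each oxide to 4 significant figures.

Glass mass = 350.4 pbw (batch 437.9 − LOI 87.50).
Composition: SiO2 46.49%, Al2O3 10.31%, BaO 29.77%, Li2O 13.43%

Rounding to four significant figures extends to each mid-chain value as displayed — the working math holds exact precision in all steps — every reported figure is rounded once only. Derived quantities, which include yield, glass mass, the four compositions, the totals, LOI, are re-derived at full precision, as set out in the problem or the answer, starting from the weights on 350.4 pbw of glass.
Per-oxide mass from batch:
  SiO2: 78.11·0.9950 + 132.9·0.6412 = 162.9 pbw
  Al2O3: 78.11·0.003000 + 132.9·0.2701 = 36.13 pbw
  BaO: 133.9·0.7791 = 104.3 pbw
  Li2O: 93.03·0.3999 + 132.9·0.07410 = 47.05 pbw
LOI: 78.11·0.002000 + 93.03·0.6001 + 133.9·0.2209 + 132.9·0.01460 = 87.50 pbw
The glass mass, total less LOI, = 437.9 − 87.50 = 350.4 pbw (consistent with Σ oxide mass)
percent share: oxide ÷ glass, ×100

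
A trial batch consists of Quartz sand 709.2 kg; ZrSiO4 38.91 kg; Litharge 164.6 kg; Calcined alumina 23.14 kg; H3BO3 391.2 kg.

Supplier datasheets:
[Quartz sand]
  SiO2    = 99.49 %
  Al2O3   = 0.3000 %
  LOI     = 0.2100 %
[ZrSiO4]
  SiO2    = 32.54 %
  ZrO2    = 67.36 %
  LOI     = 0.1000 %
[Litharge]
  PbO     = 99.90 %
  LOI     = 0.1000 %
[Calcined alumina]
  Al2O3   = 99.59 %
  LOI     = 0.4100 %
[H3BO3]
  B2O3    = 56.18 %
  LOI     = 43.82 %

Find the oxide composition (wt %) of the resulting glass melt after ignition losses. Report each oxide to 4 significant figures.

Glass mass = 1154 kg (batch 1327 − LOI 173.2).
Composition: SiO2 62.25%, Al2O3 2.182%, ZrO2 2.272%, PbO 14.25%, B2O3 19.05%

The intermediate values are shown rounded to 4 significant figures between the steps. Each numeric step carries exact precision at every stage; each reported figure is rounded a single time — all derived quantities, which include LOI, five oxide percentages, totals, net glass mass, the yield, are computed in exact precision, precisely as stated by the problem or answer text, starting from the weights per 1154 kg of glass.
Mass of each oxide from the mix:
  SiO2: 709.2·0.9949 + 38.91·0.3254 = 718.2 kg
  Al2O3: 709.2·0.003000 + 23.14·0.9959 = 25.17 kg
  ZrO2: 38.91·0.6736 = 26.21 kg
  PbO: 164.6·0.9990 = 164.4 kg
  B2O3: 391.2·0.5618 = 219.8 kg
LOI: 709.2·0.002100 + 38.91·0.001000 + 164.6·0.001000 + 23.14·0.004100 + 391.2·0.4382 = 173.2 kg
Glass mass = batch − LOI = 1327 − 173.2 = 1154 kg (consistent with Σ oxide mass)
each wt % is 100 × oxide ÷ glass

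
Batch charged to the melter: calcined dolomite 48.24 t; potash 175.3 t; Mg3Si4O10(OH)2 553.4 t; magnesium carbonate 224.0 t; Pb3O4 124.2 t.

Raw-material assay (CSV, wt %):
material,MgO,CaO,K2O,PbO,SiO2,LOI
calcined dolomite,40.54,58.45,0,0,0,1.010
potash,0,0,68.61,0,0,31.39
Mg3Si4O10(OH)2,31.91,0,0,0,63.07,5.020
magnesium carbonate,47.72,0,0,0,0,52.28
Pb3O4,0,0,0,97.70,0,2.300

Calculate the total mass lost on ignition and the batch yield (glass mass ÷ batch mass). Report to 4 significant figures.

In-progress results are displayed, rounded to 4 significant figures, at each printed step — all internal work keeps full float precision through the solve — each reported figure is rounded exactly once; the derived quantities are computed starting from the weights on 921.9 t of glass at full float precision (ignition loss, yield, the totals, net glass mass, five oxide percentages) as they appear in problem or answer.
Loss on ignition, line by line:
  calcined dolomite: 48.24 × 0.01010 = 0.4872 t
  potash: 175.3 × 0.3139 = 55.03 t
  Mg3Si4O10(OH)2: 553.4 × 0.05020 = 27.78 t
  magnesium carbonate: 224.0 × 0.5228 = 117.1 t
  Pb3O4: 124.2 × 0.02300 = 2.857 t
Total LOI = 203.3 t
Glass = batch − LOI = 1125 − 203.3 = 921.9 t

LOI loss = 203.3 t; glass = 921.9 t; yield = 81.93%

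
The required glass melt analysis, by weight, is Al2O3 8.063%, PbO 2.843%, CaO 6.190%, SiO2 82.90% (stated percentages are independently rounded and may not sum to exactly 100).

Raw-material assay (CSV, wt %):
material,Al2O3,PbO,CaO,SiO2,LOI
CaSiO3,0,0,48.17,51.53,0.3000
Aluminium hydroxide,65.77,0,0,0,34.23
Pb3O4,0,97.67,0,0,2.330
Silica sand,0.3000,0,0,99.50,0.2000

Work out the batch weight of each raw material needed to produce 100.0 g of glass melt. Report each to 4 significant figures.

Batch per 100.0 g glass melt:
  CaSiO3: 12.85 g
  Aluminium hydroxide: 11.91 g
  Pb3O4: 2.911 g
  Silica sand: 76.66 g
Total batch = 104.3 g; LOI loss = 4.336 g; yield = 95.84%

Working values appear with 4-significant-digit rounding alongside each step — every computation carries full precision throughout — every reported figure includes exactly one rounding. The derived quantities are carried from the weighed amounts per 100.0 g of glass at full float precision (glass mass, the four compositions, yield, ignition loss, totals) as set out in question or answer.
Target oxide masses per 100.0 g glass melt:
  Al2O3: 8.063% × 100.0 = 8.063 g
  PbO: 2.843% × 100.0 = 2.843 g
  CaO: 6.190% × 100.0 = 6.190 g
  SiO2: 82.90% × 100.0 = 82.90 g
Per-oxide balance check working from each reported weight, versus the basis set out (every target is met by its sum modulo rounding of the values):
  Al2O3: 11.91·0.6577 + 76.66·0.003000 = 8.063 g (target 8.063 g)
  PbO: 2.911·0.9767 = 2.843 g (target 2.843 g)
  CaO: 12.85·0.4817 = 6.190 g (target 6.190 g)
  SiO2: 12.85·0.5153 + 76.66·0.9950 = 82.90 g (target 82.90 g)
Auditing the glass mass value: batch total minus LOI = 99.99 g (the Σ of target masses is 100.0 g; stated basis 100.0 g — differing by rounding only).
Batch total: Σ batch = 104.3 g; ignition loss, Σ(batch × LOI) = 4.336 g; as yield: glass ÷ batch → 95.84%.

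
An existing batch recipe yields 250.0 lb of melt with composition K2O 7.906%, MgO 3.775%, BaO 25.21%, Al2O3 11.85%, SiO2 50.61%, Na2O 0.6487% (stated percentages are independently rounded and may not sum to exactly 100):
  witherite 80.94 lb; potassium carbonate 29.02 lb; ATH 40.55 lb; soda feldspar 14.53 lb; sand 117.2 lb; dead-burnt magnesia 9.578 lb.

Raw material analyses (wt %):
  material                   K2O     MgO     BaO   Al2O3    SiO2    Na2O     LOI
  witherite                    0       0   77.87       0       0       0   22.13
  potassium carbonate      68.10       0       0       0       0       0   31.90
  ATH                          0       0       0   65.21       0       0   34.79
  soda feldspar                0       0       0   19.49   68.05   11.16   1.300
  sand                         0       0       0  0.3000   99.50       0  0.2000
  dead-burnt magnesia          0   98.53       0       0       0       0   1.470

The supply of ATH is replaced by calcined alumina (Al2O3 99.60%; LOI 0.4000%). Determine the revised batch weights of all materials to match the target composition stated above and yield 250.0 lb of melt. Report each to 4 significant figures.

Exact precision is kept at every stage; intermediates are displayed, with 4-significant-figure rounding, at each printed step; a single rounding produces every reported value; all derived quantities (LOI, net glass mass, the totals, yield, six oxide percentages) are rebuilt at full float precision from the weighed amounts at 250.0 lb of glass as they appear in the question or the answer.
Target masses of each oxide per 250.0 lb melt:
  K2O: 7.906% × 250.0 = 19.76 lb
  MgO: 3.775% × 250.0 = 9.438 lb
  BaO: 25.21% × 250.0 = 63.02 lb
  Al2O3: 11.85% × 250.0 = 29.62 lb
  SiO2: 50.61% × 250.0 = 126.5 lb
  Na2O: 0.6487% × 250.0 = 1.622 lb
Mass-balance tally per oxide using the reported weights, relative to the basis at hand (summed amounts equal target values given rounding of the digits):
  K2O: 29.02·0.6810 = 19.76 lb (target 19.76 lb)
  MgO: 9.578·0.9853 = 9.437 lb (target 9.438 lb)
  BaO: 80.94·0.7787 = 63.03 lb (target 63.02 lb)
  Al2O3: 26.55·0.9960 + 14.53·0.1949 + 117.2·0.003000 = 29.63 lb (target 29.62 lb)
  SiO2: 14.53·0.6805 + 117.2·0.9950 = 126.5 lb (target 126.5 lb)
  Na2O: 14.53·0.1116 = 1.622 lb (target 1.622 lb)
Glass-mass bookkeeping: Σ batch − LOI loss = 250.0 lb (targets for the oxides total 250.0 lb; against the stated basis, 250.0 lb — a pure rounding effect).
Whole-batch sum: Σ batch = 277.8 lb; ignition loss, Σ(batch × LOI) = 27.84 lb; yield, glass over the total, = 89.98%.

Revised batch per 250.0 lb melt:
  witherite: 80.94 lb
  potassium carbonate: 29.02 lb
  calcined alumina: 26.55 lb
  soda feldspar: 14.53 lb
  sand: 117.2 lb
  dead-burnt magnesia: 9.578 lb
Total batch = 277.8 lb; LOI loss = 27.84 lb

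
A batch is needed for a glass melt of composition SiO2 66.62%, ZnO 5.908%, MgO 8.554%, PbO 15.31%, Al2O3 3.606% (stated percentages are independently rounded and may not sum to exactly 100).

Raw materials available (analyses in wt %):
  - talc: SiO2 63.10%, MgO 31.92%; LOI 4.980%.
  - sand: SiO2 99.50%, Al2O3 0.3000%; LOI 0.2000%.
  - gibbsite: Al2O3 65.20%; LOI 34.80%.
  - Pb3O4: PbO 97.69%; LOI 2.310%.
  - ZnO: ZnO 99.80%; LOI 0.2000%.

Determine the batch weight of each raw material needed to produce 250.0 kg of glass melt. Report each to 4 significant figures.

Batch per 250.0 kg glass melt:
  talc: 67.00 kg
  sand: 124.9 kg
  gibbsite: 13.25 kg
  Pb3O4: 39.18 kg
  ZnO: 14.80 kg
Total batch = 259.1 kg; LOI loss = 9.132 kg; yield = 96.48%

In-progress results are printed, rounded to 4 significant figures, between the steps. The whole derivation holds exact precision in all steps. Each reported number is rounded a single time. The derived quantities (glass mass, the five compositions, totals, LOI, yield) are computed in exact precision from the batch weights per 250.0 kg of glass, as they appear in the problem or the answer.
Target masses of each oxide per 250.0 kg glass melt:
  SiO2: 66.62% × 250.0 = 166.6 kg
  ZnO: 5.908% × 250.0 = 14.77 kg
  MgO: 8.554% × 250.0 = 21.38 kg
  PbO: 15.31% × 250.0 = 38.28 kg
  Al2O3: 3.606% × 250.0 = 9.015 kg
A balance pass over the oxides, with the batch weights as given, per the basis as stated (sums match the target masses net of answer rounding effects):
  SiO2: 67.00·0.6310 + 124.9·0.9950 = 166.6 kg (target 166.6 kg)
  ZnO: 14.80·0.9980 = 14.77 kg (target 14.77 kg)
  MgO: 67.00·0.3192 = 21.39 kg (target 21.38 kg)
  PbO: 39.18·0.9769 = 38.27 kg (target 38.28 kg)
  Al2O3: 124.9·0.003000 + 13.25·0.6520 = 9.014 kg (target 9.015 kg)
Glass mass check: total charge less LOI = 250.0 kg (per-oxide target masses sum to 250.0 kg; stated basis 250.0 kg — gaps are rounding artifacts).
Summing the batch: Σ batch = 259.1 kg; the LOI term Σ batch·LOI equals 9.132 kg; yield = glass ÷ total batch = 96.48%.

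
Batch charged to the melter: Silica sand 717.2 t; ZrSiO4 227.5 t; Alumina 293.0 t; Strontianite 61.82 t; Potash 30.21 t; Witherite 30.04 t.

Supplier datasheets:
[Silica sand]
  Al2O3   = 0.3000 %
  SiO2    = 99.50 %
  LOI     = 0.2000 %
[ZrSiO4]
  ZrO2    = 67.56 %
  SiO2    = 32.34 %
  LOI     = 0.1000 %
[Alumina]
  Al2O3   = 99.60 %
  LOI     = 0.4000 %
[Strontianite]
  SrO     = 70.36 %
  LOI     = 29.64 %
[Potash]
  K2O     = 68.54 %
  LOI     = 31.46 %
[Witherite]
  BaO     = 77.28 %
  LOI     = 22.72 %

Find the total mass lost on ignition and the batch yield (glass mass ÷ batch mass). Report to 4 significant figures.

In-progress results appear rounded off to 4 significant digits in the working. Every computation holds exact precision at each step — every reported figure is rounded a single time — derived quantities are recomputed at full float precision (net glass mass, yield, totals, ignition loss, six oxide percentages) using the weight values on 1322 t of glass, exactly as shown in the problem or the answer.
Per-material ignition loss:
  Silica sand: 717.2 × 0.002000 = 1.434 t
  ZrSiO4: 227.5 × 0.001000 = 0.2275 t
  Alumina: 293.0 × 0.004000 = 1.172 t
  Strontianite: 61.82 × 0.2964 = 18.32 t
  Potash: 30.21 × 0.3146 = 9.504 t
  Witherite: 30.04 × 0.2272 = 6.825 t
Total LOI = 37.49 t
Glass = batch − LOI = 1360 − 37.49 = 1322 t

LOI loss = 37.49 t; glass = 1322 t; yield = 97.24%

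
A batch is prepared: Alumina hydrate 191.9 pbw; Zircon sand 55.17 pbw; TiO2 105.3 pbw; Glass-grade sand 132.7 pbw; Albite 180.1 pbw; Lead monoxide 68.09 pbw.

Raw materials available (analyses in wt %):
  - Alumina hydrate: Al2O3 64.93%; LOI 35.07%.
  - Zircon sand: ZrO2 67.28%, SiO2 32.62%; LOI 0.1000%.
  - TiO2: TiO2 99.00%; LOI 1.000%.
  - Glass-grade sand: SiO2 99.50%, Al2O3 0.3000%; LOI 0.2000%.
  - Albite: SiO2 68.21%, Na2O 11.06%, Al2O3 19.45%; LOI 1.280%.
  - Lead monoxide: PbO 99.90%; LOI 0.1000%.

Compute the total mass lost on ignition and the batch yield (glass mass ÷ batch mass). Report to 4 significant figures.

Each numeric step carries full precision through every step. Values along the way are displayed, rounded to 4 significant figures, as written — each reported number takes just one rounding; the derived quantities (LOI, glass mass, the six compositions, the yield, the totals) are carried from the weighed amounts at 662.2 pbw of glass at full float precision, exactly as shown in the problem or the answer.
Per-material ignition loss:
  Alumina hydrate: 191.9 × 0.3507 = 67.30 pbw
  Zircon sand: 55.17 × 0.001000 = 0.05517 pbw
  TiO2: 105.3 × 0.01000 = 1.053 pbw
  Glass-grade sand: 132.7 × 0.002000 = 0.2654 pbw
  Albite: 180.1 × 0.01280 = 2.305 pbw
  Lead monoxide: 68.09 × 0.001000 = 0.06809 pbw
Total LOI = 71.05 pbw
Glass = batch − LOI = 733.3 − 71.05 = 662.2 pbw

LOI loss = 71.05 pbw; glass = 662.2 pbw; yield = 90.31%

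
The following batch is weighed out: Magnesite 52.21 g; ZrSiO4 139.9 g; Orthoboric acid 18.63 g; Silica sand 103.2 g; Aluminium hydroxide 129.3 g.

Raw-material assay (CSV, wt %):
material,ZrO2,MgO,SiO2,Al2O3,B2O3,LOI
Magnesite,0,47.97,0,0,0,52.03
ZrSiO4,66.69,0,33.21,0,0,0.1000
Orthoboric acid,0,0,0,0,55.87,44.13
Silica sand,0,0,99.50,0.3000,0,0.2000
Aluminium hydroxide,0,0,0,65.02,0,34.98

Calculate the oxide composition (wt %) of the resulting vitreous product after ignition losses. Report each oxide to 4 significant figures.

Glass mass = 362.3 g (batch 443.2 − LOI 80.96).
Composition: ZrO2 25.75%, MgO 6.913%, SiO2 41.17%, Al2O3 23.29%, B2O3 2.873%

The intermediate values are shown rounded off to 4 significant figures within the worked lines; all arithmetic carries full float precision in all steps; exactly one rounding goes into each reported result; all derived quantities, including the totals, five oxide percentages, glass mass, LOI, yield, are re-derived from the batch weights at 362.3 g of glass at full precision, as given in problem or answer.
Mass of each oxide from the mix:
  ZrO2: 139.9·0.6669 = 93.30 g
  MgO: 52.21·0.4797 = 25.05 g
  SiO2: 139.9·0.3321 + 103.2·0.9950 = 149.1 g
  Al2O3: 103.2·0.003000 + 129.3·0.6502 = 84.38 g
  B2O3: 18.63·0.5587 = 10.41 g
LOI: 52.21·0.5203 + 139.9·0.001000 + 18.63·0.4413 + 103.2·0.002000 + 129.3·0.3498 = 80.96 g
Glass = total batch minus LOI = 443.2 − 80.96 = 362.3 g (consistent with Σ oxide mass)
percent share: oxide ÷ glass, ×100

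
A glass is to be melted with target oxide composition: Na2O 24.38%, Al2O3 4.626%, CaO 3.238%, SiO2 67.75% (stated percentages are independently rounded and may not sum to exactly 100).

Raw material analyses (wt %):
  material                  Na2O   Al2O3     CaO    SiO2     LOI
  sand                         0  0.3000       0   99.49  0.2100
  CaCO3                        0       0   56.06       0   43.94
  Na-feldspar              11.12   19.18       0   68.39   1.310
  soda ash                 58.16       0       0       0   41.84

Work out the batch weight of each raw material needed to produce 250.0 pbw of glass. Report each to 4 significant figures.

Batch per 250.0 pbw glass:
  sand: 130.2 pbw
  CaCO3: 14.44 pbw
  Na-feldspar: 58.26 pbw
  soda ash: 93.66 pbw
Total batch = 296.6 pbw; LOI loss = 46.57 pbw; yield = 84.30%

Mid-chain values appear, rounded to four significant figures, at each printed step; the working math carries full float precision at each step — each reported result is rounded just once. The derived quantities, which include the four compositions, the yield, ignition loss, the totals, net glass mass, are recomputed at full float precision, as they appear in the problem or answer text, from the weighed amounts at 250.0 pbw of glass.
Target oxide masses per 250.0 pbw glass:
  Na2O: 24.38% × 250.0 = 60.95 pbw
  Al2O3: 4.626% × 250.0 = 11.56 pbw
  CaO: 3.238% × 250.0 = 8.095 pbw
  SiO2: 67.75% × 250.0 = 169.4 pbw
Verifying the oxide balance with the batch weights as given, per the basis as stated (target by target, the sums agree given rounding of the digits):
  Na2O: 58.26·0.1112 + 93.66·0.5816 = 60.95 pbw (target 60.95 pbw)
  Al2O3: 130.2·0.003000 + 58.26·0.1918 = 11.56 pbw (target 11.56 pbw)
  CaO: 14.44·0.5606 = 8.095 pbw (target 8.095 pbw)
  SiO2: 130.2·0.9949 + 58.26·0.6839 = 169.4 pbw (target 169.4 pbw)
The glass-mass cross-check: Σ batch − LOI loss = 250.0 pbw (summing oxide targets gives 250.0 pbw; the stated basis being 250.0 pbw — gaps are rounding artifacts).
Batch total: Σ batch = 296.6 pbw; the LOI term Σ batch·LOI equals 46.57 pbw; yield: glass divided by total = 84.30%.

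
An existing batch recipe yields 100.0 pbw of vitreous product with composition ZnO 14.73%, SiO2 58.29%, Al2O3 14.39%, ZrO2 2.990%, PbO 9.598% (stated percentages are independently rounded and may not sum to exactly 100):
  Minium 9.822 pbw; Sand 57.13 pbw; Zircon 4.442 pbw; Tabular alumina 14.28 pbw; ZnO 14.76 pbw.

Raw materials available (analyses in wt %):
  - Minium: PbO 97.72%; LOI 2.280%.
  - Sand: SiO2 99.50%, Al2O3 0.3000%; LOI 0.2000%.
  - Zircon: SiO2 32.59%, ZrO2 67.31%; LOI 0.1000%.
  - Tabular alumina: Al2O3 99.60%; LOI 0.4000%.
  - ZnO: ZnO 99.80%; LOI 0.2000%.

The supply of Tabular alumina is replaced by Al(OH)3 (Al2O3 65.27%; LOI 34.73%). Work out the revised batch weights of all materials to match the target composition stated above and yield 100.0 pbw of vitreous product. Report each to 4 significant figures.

Revised batch per 100.0 pbw vitreous product:
  Minium: 9.822 pbw
  Sand: 57.13 pbw
  Zircon: 4.442 pbw
  Al(OH)3: 21.78 pbw
  ZnO: 14.76 pbw
Total batch = 107.9 pbw; LOI loss = 7.936 pbw

Each numeric step carries full float precision at every stage; values along the way are rounded off to 4 significant digits when displayed — each reported result is rounded just once. The derived quantities are recomputed in full precision (glass mass, the five compositions, the yield, LOI, the totals) starting from the weights at 100.0 pbw of glass, as set out in problem or answer.
Target masses of each oxide per 100.0 pbw vitreous product:
  ZnO: 14.73% × 100.0 = 14.73 pbw
  SiO2: 58.29% × 100.0 = 58.29 pbw
  Al2O3: 14.39% × 100.0 = 14.39 pbw
  ZrO2: 2.990% × 100.0 = 2.990 pbw
  PbO: 9.598% × 100.0 = 9.598 pbw
Checking each oxide sum working from each reported weight, relative to the basis at hand (each sum matches its target mass once rounding is allowed for):
  ZnO: 14.76·0.9980 = 14.73 pbw (target 14.73 pbw)
  SiO2: 57.13·0.9950 + 4.442·0.3259 = 58.29 pbw (target 58.29 pbw)
  Al2O3: 57.13·0.003000 + 21.78·0.6527 = 14.39 pbw (target 14.39 pbw)
  ZrO2: 4.442·0.6731 = 2.990 pbw (target 2.990 pbw)
  PbO: 9.822·0.9772 = 9.598 pbw (target 9.598 pbw)
Glass-mass bookkeeping: net batch after ignition = 100.0 pbw (per-oxide target masses sum to 100.0 pbw; with the basis standing at 100.0 pbw — deltas are rounding alone).
Batch grand total — Σ batch = 107.9 pbw; the LOI term Σ batch·LOI equals 7.936 pbw; as yield: glass ÷ batch → 92.65%.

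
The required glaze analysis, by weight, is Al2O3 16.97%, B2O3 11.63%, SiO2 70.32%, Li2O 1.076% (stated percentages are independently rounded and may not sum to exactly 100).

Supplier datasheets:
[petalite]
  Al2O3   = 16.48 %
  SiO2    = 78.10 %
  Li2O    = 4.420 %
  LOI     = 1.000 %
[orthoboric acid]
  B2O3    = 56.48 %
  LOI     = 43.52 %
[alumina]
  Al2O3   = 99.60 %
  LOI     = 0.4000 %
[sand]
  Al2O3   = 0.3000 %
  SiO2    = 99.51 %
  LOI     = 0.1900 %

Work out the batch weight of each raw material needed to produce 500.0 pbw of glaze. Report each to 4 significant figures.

Batch per 500.0 pbw glaze:
  petalite: 121.7 pbw
  orthoboric acid: 103.0 pbw
  alumina: 64.27 pbw
  sand: 257.8 pbw
Total batch = 546.8 pbw; LOI loss = 46.79 pbw; yield = 91.44%

In-progress results are shown, rounded to four significant figures, when written out — the working math runs at exact precision at each step — each reported value carries a single rounding — all derived quantities (the yield, LOI, net glass mass, the totals, four oxide percentages) are computed in full precision using the weight values on 500.0 pbw of glass, as set out in question or answer.
Oxide-by-oxide targets in 500.0 pbw glaze:
  Al2O3: 16.97% × 500.0 = 84.85 pbw
  B2O3: 11.63% × 500.0 = 58.15 pbw
  SiO2: 70.32% × 500.0 = 351.6 pbw
  Li2O: 1.076% × 500.0 = 5.380 pbw
Mass-balance tally per oxide on the weights just shown, per the basis as stated (sum by sum, the targets are met net of answer rounding effects):
  Al2O3: 121.7·0.1648 + 64.27·0.9960 + 257.8·0.003000 = 84.84 pbw (target 84.85 pbw)
  B2O3: 103.0·0.5648 = 58.17 pbw (target 58.15 pbw)
  SiO2: 121.7·0.7810 + 257.8·0.9951 = 351.6 pbw (target 351.6 pbw)
  Li2O: 121.7·0.04420 = 5.379 pbw (target 5.380 pbw)
Glass-mass sanity pass: batch total minus LOI = 500.0 pbw (targets for the oxides total 500.0 pbw; basis as stated: 500.0 pbw — deltas are rounding alone).
Batch total: Σ batch = 546.8 pbw; Σ batch·LOI gives LOI loss = 46.79 pbw; yield = glass ÷ total batch = 91.44%.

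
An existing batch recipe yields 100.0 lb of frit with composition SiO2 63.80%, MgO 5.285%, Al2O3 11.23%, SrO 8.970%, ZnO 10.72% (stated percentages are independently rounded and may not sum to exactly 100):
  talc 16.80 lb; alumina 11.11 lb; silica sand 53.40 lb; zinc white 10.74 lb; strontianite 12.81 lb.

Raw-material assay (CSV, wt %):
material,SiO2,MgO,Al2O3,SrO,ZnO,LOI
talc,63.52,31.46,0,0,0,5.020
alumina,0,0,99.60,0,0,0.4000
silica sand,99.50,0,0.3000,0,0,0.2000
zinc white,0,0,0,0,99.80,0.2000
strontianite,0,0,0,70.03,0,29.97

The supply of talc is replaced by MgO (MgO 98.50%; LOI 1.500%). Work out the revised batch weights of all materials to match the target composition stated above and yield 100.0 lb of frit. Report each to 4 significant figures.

The working math runs at full float precision at all times — working values are displayed rounded to 4 significant digits across the worked steps. Each reported value takes just one rounding. The derived quantities are computed at exact precision (the five compositions, the totals, LOI, glass mass, the yield) using the weight values at 100.0 lb of glass, as they appear in either problem or answer.
Per-oxide target masses for 100.0 lb frit:
  SiO2: 63.80% × 100.0 = 63.80 lb
  MgO: 5.285% × 100.0 = 5.285 lb
  Al2O3: 11.23% × 100.0 = 11.23 lb
  SrO: 8.970% × 100.0 = 8.970 lb
  ZnO: 10.72% × 100.0 = 10.72 lb
Verifying the oxide balance working from each reported weight, relative to the basis at hand (target by target, the sums agree net of answer rounding effects):
  SiO2: 64.12·0.9950 = 63.80 lb (target 63.80 lb)
  MgO: 5.365·0.9850 = 5.285 lb (target 5.285 lb)
  Al2O3: 11.08·0.9960 + 64.12·0.003000 = 11.23 lb (target 11.23 lb)
  SrO: 12.81·0.7003 = 8.971 lb (target 8.970 lb)
  ZnO: 10.74·0.9980 = 10.72 lb (target 10.72 lb)
Glass-mass sanity pass: batch total minus LOI = 100.0 lb (the targets, summed, come to 100.0 lb; with the basis standing at 100.0 lb — rounding explains the deltas).
Adding the batch up: Σ batch = 104.1 lb; LOI loss = Σ batch·LOI = 4.114 lb; the yield ratio, glass ÷ batch: 96.05%.

Revised batch per 100.0 lb frit:
  MgO: 5.365 lb
  alumina: 11.08 lb
  silica sand: 64.12 lb
  zinc white: 10.74 lb
  strontianite: 12.81 lb
Total batch = 104.1 lb; LOI loss = 4.114 lb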